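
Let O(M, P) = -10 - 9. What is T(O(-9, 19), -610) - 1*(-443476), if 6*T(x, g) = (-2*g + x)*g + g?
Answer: 963818/3 ≈ 3.2127e+5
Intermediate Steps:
O(M, P) = -19
T(x, g) = g/6 + g*(x - 2*g)/6 (T(x, g) = ((-2*g + x)*g + g)/6 = ((x - 2*g)*g + g)/6 = (g*(x - 2*g) + g)/6 = (g + g*(x - 2*g))/6 = g/6 + g*(x - 2*g)/6)
T(O(-9, 19), -610) - 1*(-443476) = (1/6)*(-610)*(1 - 19 - 2*(-610)) - 1*(-443476) = (1/6)*(-610)*(1 - 19 + 1220) + 443476 = (1/6)*(-610)*1202 + 443476 = -366610/3 + 443476 = 963818/3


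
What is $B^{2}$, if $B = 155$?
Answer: $24025$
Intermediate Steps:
$B^{2} = 155^{2} = 24025$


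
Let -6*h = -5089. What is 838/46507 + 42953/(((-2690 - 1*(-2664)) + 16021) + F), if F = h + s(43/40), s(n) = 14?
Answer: 12070448860/4703857501 ≈ 2.5661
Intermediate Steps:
h = 5089/6 (h = -⅙*(-5089) = 5089/6 ≈ 848.17)
F = 5173/6 (F = 5089/6 + 14 = 5173/6 ≈ 862.17)
838/46507 + 42953/(((-2690 - 1*(-2664)) + 16021) + F) = 838/46507 + 42953/(((-2690 - 1*(-2664)) + 16021) + 5173/6) = 838*(1/46507) + 42953/(((-2690 + 2664) + 16021) + 5173/6) = 838/46507 + 42953/((-26 + 16021) + 5173/6) = 838/46507 + 42953/(15995 + 5173/6) = 838/46507 + 42953/(101143/6) = 838/46507 + 42953*(6/101143) = 838/46507 + 257718/101143 = 12070448860/4703857501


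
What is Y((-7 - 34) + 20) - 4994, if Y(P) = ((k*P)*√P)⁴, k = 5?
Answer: 53603820631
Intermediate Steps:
Y(P) = 625*P⁶ (Y(P) = ((5*P)*√P)⁴ = (5*P^(3/2))⁴ = 625*P⁶)
Y((-7 - 34) + 20) - 4994 = 625*((-7 - 34) + 20)⁶ - 4994 = 625*(-41 + 20)⁶ - 4994 = 625*(-21)⁶ - 4994 = 625*85766121 - 4994 = 53603825625 - 4994 = 53603820631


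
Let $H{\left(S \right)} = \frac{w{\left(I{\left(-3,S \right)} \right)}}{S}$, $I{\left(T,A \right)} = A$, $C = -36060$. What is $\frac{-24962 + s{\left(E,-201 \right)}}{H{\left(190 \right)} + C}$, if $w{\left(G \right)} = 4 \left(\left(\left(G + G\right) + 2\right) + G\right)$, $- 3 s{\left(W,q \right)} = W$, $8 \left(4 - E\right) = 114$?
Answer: $\frac{28452785}{41094672} \approx 0.69237$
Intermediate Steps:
$E = - \frac{41}{4}$ ($E = 4 - \frac{57}{4} = - \frac{41}{4} \approx -10.25$)
$s{\left(W,q \right)} = - \frac{W}{3}$
$w{\left(G \right)} = 8 + 12 G$ ($w{\left(G \right)} = 4 \left(\left(2 G + 2\right) + G\right) = 4 \left(\left(2 + 2 G\right) + G\right) = 4 \left(2 + 3 G\right) = 8 + 12 G$)
$H{\left(S \right)} = \frac{8 + 12 S}{S}$
$\frac{-24962 + s{\left(E,-201 \right)}}{H{\left(190 \right)} + C} = \frac{-24962 - - \frac{41}{12}}{\left(12 + \frac{8}{190}\right) - 36060} = \frac{-24962 + \frac{41}{12}}{\left(12 + 8 \cdot \frac{1}{190}\right) - 36060} = - \frac{299503}{12 \left(\left(12 + \frac{4}{95}\right) - 36060\right)} = - \frac{299503}{12 \left(\frac{1144}{95} - 36060\right)} = - \frac{299503}{12 \left(- \frac{3424556}{95}\right)} = \left(- \frac{299503}{12}\right) \left(- \frac{95}{3424556}\right) = \frac{28452785}{41094672}$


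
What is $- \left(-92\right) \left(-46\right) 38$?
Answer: $-160816$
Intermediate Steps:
$- \left(-92\right) \left(-46\right) 38 = - 4232 \cdot 38 = \left(-1\right) 160816 = -160816$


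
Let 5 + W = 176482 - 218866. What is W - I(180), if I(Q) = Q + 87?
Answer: -42656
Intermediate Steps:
I(Q) = 87 + Q
W = -42389 (W = -5 + (176482 - 218866) = -5 - 42384 = -42389)
W - I(180) = -42389 - (87 + 180) = -42389 - 1*267 = -42389 - 267 = -42656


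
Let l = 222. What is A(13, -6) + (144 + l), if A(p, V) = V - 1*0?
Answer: 360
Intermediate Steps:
A(p, V) = V (A(p, V) = V + 0 = V)
A(13, -6) + (144 + l) = -6 + (144 + 222) = -6 + 366 = 360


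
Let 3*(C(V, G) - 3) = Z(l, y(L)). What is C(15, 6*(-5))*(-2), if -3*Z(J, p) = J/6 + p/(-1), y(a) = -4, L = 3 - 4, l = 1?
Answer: -137/27 ≈ -5.0741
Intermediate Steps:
L = -1
Z(J, p) = -J/18 + p/3 (Z(J, p) = -(J/6 + p/(-1))/3 = -(J*(1/6) + p*(-1))/3 = -(J/6 - p)/3 = -(-p + J/6)/3 = -J/18 + p/3)
C(V, G) = 137/54 (C(V, G) = 3 + (-1/18*1 + (1/3)*(-4))/3 = 3 + (-1/18 - 4/3)/3 = 3 + (1/3)*(-25/18) = 3 - 25/54 = 137/54)
C(15, 6*(-5))*(-2) = (137/54)*(-2) = -137/27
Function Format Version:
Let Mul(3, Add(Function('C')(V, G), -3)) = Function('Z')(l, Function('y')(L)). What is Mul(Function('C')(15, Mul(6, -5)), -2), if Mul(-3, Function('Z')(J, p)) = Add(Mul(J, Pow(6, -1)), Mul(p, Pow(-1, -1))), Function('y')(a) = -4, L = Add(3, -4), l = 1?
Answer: Rational(-137, 27) ≈ -5.0741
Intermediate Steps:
L = -1
Function('Z')(J, p) = Add(Mul(Rational(-1, 18), J), Mul(Rational(1, 3), p)) (Function('Z')(J, p) = Mul(Rational(-1, 3), Add(Mul(J, Pow(6, -1)), Mul(p, Pow(-1, -1)))) = Mul(Rational(-1, 3), Add(Mul(J, Rational(1, 6)), Mul(p, -1))) = Mul(Rational(-1, 3), Add(Mul(Rational(1, 6), J), Mul(-1, p))) = Mul(Rational(-1, 3), Add(Mul(-1, p), Mul(Rational(1, 6), J))) = Add(Mul(Rational(-1, 18), J), Mul(Rational(1, 3), p)))
Function('C')(V, G) = Rational(137, 54) (Function('C')(V, G) = Add(3, Mul(Rational(1, 3), Add(Mul(Rational(-1, 18), 1), Mul(Rational(1, 3), -4)))) = Add(3, Mul(Rational(1, 3), Add(Rational(-1, 18), Rational(-4, 3)))) = Add(3, Mul(Rational(1, 3), Rational(-25, 18))) = Add(3, Rational(-25, 54)) = Rational(137, 54))
Mul(Function('C')(15, Mul(6, -5)), -2) = Mul(Rational(137, 54), -2) = Rational(-137, 27)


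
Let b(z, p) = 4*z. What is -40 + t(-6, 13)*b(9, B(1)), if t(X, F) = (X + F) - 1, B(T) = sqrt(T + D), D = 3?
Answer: 176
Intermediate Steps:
B(T) = sqrt(3 + T) (B(T) = sqrt(T + 3) = sqrt(3 + T))
t(X, F) = -1 + F + X (t(X, F) = (F + X) - 1 = -1 + F + X)
-40 + t(-6, 13)*b(9, B(1)) = -40 + (-1 + 13 - 6)*(4*9) = -40 + 6*36 = -40 + 216 = 176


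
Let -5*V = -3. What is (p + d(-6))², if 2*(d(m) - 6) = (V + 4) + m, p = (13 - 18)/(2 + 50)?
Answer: 1830609/67600 ≈ 27.080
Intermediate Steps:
V = ⅗ (V = -⅕*(-3) = ⅗ ≈ 0.60000)
p = -5/52 ≈ -0.096154
d(m) = 83/10 + m/2 (d(m) = 6 + ((⅗ + 4) + m)/2 = 6 + (23/5 + m)/2 = 6 + (23/10 + m/2) = 83/10 + m/2)
(p + d(-6))² = (-5/52 + (83/10 + (½)*(-6)))² = (-5/52 + (83/10 - 3))² = (-5/52 + 53/10)² = (1353/260)² = 1830609/67600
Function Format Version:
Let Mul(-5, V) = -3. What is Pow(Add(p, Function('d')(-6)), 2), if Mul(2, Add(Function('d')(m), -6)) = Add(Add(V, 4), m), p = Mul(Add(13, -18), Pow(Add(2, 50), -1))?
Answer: Rational(1830609, 67600) ≈ 27.080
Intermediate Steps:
V = Rational(3, 5) (V = Mul(Rational(-1, 5), -3) = Rational(3, 5) ≈ 0.60000)
p = Rational(-5, 52) (p = Mul(-5, Pow(52, -1)) = Mul(-5, Rational(1, 52)) = Rational(-5, 52) ≈ -0.096154)
Function('d')(m) = Add(Rational(83, 10), Mul(Rational(1, 2), m)) (Function('d')(m) = Add(6, Mul(Rational(1, 2), Add(Add(Rational(3, 5), 4), m))) = Add(6, Mul(Rational(1, 2), Add(Rational(23, 5), m))) = Add(6, Add(Rational(23, 10), Mul(Rational(1, 2), m))) = Add(Rational(83, 10), Mul(Rational(1, 2), m)))
Pow(Add(p, Function('d')(-6)), 2) = Pow(Add(Rational(-5, 52), Add(Rational(83, 10), Mul(Rational(1, 2), -6))), 2) = Pow(Add(Rational(-5, 52), Add(Rational(83, 10), -3)), 2) = Pow(Add(Rational(-5, 52), Rational(53, 10)), 2) = Pow(Rational(1353, 260), 2) = Rational(1830609, 67600)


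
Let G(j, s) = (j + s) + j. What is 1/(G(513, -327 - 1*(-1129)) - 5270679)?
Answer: -1/5268851 ≈ -1.8979e-7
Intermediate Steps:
G(j, s) = s + 2*j
1/(G(513, -327 - 1*(-1129)) - 5270679) = 1/(((-327 - 1*(-1129)) + 2*513) - 5270679) = 1/(((-327 + 1129) + 1026) - 5270679) = 1/((802 + 1026) - 5270679) = 1/(1828 - 5270679) = 1/(-5268851) = -1/5268851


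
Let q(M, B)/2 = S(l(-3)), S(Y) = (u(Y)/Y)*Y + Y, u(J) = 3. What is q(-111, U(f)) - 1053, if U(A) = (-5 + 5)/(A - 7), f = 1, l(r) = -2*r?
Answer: -1035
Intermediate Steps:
S(Y) = 3 + Y (S(Y) = (3/Y)*Y + Y = 3 + Y)
U(A) = 0 (U(A) = 0/(-7 + A) = 0)
q(M, B) = 18 (q(M, B) = 2*(3 - 2*(-3)) = 2*(3 + 6) = 2*9 = 18)
q(-111, U(f)) - 1053 = 18 - 1053 = -1035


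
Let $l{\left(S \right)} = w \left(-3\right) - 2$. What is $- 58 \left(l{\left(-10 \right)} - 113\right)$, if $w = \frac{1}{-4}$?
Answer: $\frac{13253}{2} \approx 6626.5$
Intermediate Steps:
$w = - \frac{1}{4} \approx -0.25$
$l{\left(S \right)} = - \frac{5}{4}$ ($l{\left(S \right)} = \left(- \frac{1}{4}\right) \left(-3\right) - 2 = \frac{3}{4} - 2 = - \frac{5}{4}$)
$- 58 \left(l{\left(-10 \right)} - 113\right) = - 58 \left(- \frac{5}{4} - 113\right) = \left(-58\right) \left(- \frac{457}{4}\right) = \frac{13253}{2}$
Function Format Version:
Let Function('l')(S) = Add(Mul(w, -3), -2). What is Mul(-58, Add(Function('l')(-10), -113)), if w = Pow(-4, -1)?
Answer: Rational(13253, 2) ≈ 6626.5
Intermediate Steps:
w = Rational(-1, 4) ≈ -0.25000
Function('l')(S) = Rational(-5, 4) (Function('l')(S) = Add(Mul(Rational(-1, 4), -3), -2) = Add(Rational(3, 4), -2) = Rational(-5, 4))
Mul(-58, Add(Function('l')(-10), -113)) = Mul(-58, Add(Rational(-5, 4), -113)) = Mul(-58, Rational(-457, 4)) = Rational(13253, 2)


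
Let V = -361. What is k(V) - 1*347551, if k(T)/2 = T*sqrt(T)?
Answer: -347551 - 13718*I ≈ -3.4755e+5 - 13718.0*I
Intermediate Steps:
k(T) = 2*T**(3/2) (k(T) = 2*(T*sqrt(T)) = 2*T**(3/2))
k(V) - 1*347551 = 2*(-361)**(3/2) - 1*347551 = 2*(-6859*I) - 347551 = -13718*I - 347551 = -347551 - 13718*I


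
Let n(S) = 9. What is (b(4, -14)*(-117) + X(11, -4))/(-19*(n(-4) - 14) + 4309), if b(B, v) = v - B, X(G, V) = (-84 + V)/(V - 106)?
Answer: 5267/11010 ≈ 0.47838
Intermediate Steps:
X(G, V) = (-84 + V)/(-106 + V)
(b(4, -14)*(-117) + X(11, -4))/(-19*(n(-4) - 14) + 4309) = ((-14 - 1*4)*(-117) + (-84 - 4)/(-106 - 4))/(-19*(9 - 14) + 4309) = ((-14 - 4)*(-117) - 88/(-110))/(-19*(-5) + 4309) = (-18*(-117) - 1/110*(-88))/(95 + 4309) = (2106 + 4/5)/4404 = (10534/5)*(1/4404) = 5267/11010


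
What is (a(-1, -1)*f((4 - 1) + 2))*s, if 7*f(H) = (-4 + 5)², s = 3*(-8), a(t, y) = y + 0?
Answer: 24/7 ≈ 3.4286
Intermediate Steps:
a(t, y) = y
s = -24
f(H) = ⅐ (f(H) = (-4 + 5)²/7 = (⅐)*1² = (⅐)*1 = ⅐)
(a(-1, -1)*f((4 - 1) + 2))*s = -1*⅐*(-24) = -⅐*(-24) = 24/7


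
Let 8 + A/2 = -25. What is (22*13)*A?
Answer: -18876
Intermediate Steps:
A = -66 (A = -16 + 2*(-25) = -16 - 50 = -66)
(22*13)*A = (22*13)*(-66) = 286*(-66) = -18876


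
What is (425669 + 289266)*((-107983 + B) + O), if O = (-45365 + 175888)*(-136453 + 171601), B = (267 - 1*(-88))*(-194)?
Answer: 3279725385004185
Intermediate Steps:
B = -68870 (B = (267 + 88)*(-194) = 355*(-194) = -68870)
O = 4587622404 (O = 130523*35148 = 4587622404)
(425669 + 289266)*((-107983 + B) + O) = (425669 + 289266)*((-107983 - 68870) + 4587622404) = 714935*(-176853 + 4587622404) = 714935*4587445551 = 3279725385004185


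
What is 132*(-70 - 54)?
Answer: -16368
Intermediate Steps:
132*(-70 - 54) = 132*(-124) = -16368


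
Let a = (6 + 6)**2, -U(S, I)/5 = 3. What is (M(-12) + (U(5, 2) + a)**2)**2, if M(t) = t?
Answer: 276523641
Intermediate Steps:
U(S, I) = -15 (U(S, I) = -5*3 = -15)
a = 144 (a = 12**2 = 144)
(M(-12) + (U(5, 2) + a)**2)**2 = (-12 + (-15 + 144)**2)**2 = (-12 + 129**2)**2 = (-12 + 16641)**2 = 16629**2 = 276523641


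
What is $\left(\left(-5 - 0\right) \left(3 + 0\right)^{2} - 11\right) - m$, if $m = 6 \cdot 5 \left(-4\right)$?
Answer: $64$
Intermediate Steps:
$m = -120$ ($m = 30 \left(-4\right) = -120$)
$\left(\left(-5 - 0\right) \left(3 + 0\right)^{2} - 11\right) - m = \left(\left(-5 - 0\right) \left(3 + 0\right)^{2} - 11\right) - -120 = \left(\left(-5 + 0\right) 3^{2} - 11\right) + 120 = \left(\left(-5\right) 9 - 11\right) + 120 = \left(-45 - 11\right) + 120 = -56 + 120 = 64$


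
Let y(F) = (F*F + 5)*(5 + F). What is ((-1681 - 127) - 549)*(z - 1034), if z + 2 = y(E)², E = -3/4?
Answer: 4606254459/4096 ≈ 1.1246e+6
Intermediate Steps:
E = -¾ (E = -3*¼ = -¾ ≈ -0.75000)
y(F) = (5 + F)*(5 + F²) (y(F) = (F² + 5)*(5 + F) = (5 + F²)*(5 + F) = (5 + F)*(5 + F²))
z = 2280977/4096 (z = -2 + (25 + (-¾)³ + 5*(-¾) + 5*(-¾)²)² = -2 + (25 - 27/64 - 15/4 + 5*(9/16))² = -2 + (25 - 27/64 - 15/4 + 45/16)² = -2 + (1513/64)² = -2 + 2289169/4096 = 2280977/4096 ≈ 556.88)
((-1681 - 127) - 549)*(z - 1034) = ((-1681 - 127) - 549)*(2280977/4096 - 1034) = (-1808 - 549)*(-1954287/4096) = -2357*(-1954287/4096) = 4606254459/4096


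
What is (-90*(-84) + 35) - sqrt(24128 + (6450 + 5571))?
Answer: 7595 - sqrt(36149) ≈ 7404.9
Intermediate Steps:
(-90*(-84) + 35) - sqrt(24128 + (6450 + 5571)) = (7560 + 35) - sqrt(24128 + 12021) = 7595 - sqrt(36149)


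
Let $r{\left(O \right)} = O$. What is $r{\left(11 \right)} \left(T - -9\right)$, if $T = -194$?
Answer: $-2035$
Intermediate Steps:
$r{\left(11 \right)} \left(T - -9\right) = 11 \left(-194 - -9\right) = 11 \left(-194 + 9\right) = 11 \left(-185\right) = -2035$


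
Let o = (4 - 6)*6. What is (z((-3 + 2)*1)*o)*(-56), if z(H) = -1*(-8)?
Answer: 5376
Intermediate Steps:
o = -12 (o = -2*6 = -12)
z(H) = 8
(z((-3 + 2)*1)*o)*(-56) = (8*(-12))*(-56) = -96*(-56) = 5376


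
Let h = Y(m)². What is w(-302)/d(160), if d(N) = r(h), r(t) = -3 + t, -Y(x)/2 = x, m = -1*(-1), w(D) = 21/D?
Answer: -21/302 ≈ -0.069536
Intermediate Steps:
m = 1
Y(x) = -2*x
h = 4 (h = (-2*1)² = (-2)² = 4)
d(N) = 1 (d(N) = -3 + 4 = 1)
w(-302)/d(160) = (21/(-302))/1 = (21*(-1/302))*1 = -21/302*1 = -21/302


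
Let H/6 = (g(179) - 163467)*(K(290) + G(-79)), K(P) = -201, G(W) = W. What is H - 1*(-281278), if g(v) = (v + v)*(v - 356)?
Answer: 381360718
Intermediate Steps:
g(v) = 2*v*(-356 + v) (g(v) = (2*v)*(-356 + v) = 2*v*(-356 + v))
H = 381079440 (H = 6*((2*179*(-356 + 179) - 163467)*(-201 - 79)) = 6*((2*179*(-177) - 163467)*(-280)) = 6*((-63366 - 163467)*(-280)) = 6*(-226833*(-280)) = 6*63513240 = 381079440)
H - 1*(-281278) = 381079440 - 1*(-281278) = 381079440 + 281278 = 381360718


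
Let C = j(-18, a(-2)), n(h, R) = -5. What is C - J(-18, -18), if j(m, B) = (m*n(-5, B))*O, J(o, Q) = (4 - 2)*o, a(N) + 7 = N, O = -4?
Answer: -324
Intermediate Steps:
a(N) = -7 + N
J(o, Q) = 2*o
j(m, B) = 20*m (j(m, B) = (m*(-5))*(-4) = -5*m*(-4) = 20*m)
C = -360 (C = 20*(-18) = -360)
C - J(-18, -18) = -360 - 2*(-18) = -360 - 1*(-36) = -360 + 36 = -324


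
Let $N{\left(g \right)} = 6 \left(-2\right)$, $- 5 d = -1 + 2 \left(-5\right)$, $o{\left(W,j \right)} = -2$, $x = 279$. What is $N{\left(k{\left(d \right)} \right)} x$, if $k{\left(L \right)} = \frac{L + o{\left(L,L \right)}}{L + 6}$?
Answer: $-3348$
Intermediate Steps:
$d = \frac{11}{5}$ ($d = - \frac{-1 + 2 \left(-5\right)}{5} = - \frac{-1 - 10}{5} = \left(- \frac{1}{5}\right) \left(-11\right) = \frac{11}{5} \approx 2.2$)
$k{\left(L \right)} = \frac{-2 + L}{6 + L}$ ($k{\left(L \right)} = \frac{L - 2}{L + 6} = \frac{-2 + L}{6 + L}$)
$N{\left(g \right)} = -12$
$N{\left(k{\left(d \right)} \right)} x = \left(-12\right) 279 = -3348$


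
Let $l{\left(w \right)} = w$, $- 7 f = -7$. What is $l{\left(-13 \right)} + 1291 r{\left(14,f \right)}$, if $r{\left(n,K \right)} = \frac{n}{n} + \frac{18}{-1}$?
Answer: $-21960$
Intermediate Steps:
$f = 1$ ($f = \left(- \frac{1}{7}\right) \left(-7\right) = 1$)
$r{\left(n,K \right)} = -17$ ($r{\left(n,K \right)} = 1 + 18 \left(-1\right) = 1 - 18 = -17$)
$l{\left(-13 \right)} + 1291 r{\left(14,f \right)} = -13 + 1291 \left(-17\right) = -13 - 21947 = -21960$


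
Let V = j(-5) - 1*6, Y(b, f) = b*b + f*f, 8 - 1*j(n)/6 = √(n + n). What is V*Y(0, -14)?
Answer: 8232 - 1176*I*√10 ≈ 8232.0 - 3718.8*I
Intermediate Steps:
j(n) = 48 - 6*√2*√n (j(n) = 48 - 6*√(n + n) = 48 - 6*√2*√n)
Y(b, f) = b² + f²
V = 42 - 6*I*√10 (V = (48 - 6*√2*√(-5)) - 1*6 = (48 - 6*√2*I*√5) - 6 = (48 - 6*I*√10) - 6 = 42 - 6*I*√10 ≈ 42.0 - 18.974*I)
V*Y(0, -14) = (42 - 6*I*√10)*(0² + (-14)²) = (42 - 6*I*√10)*(0 + 196) = (42 - 6*I*√10)*196 = 8232 - 1176*I*√10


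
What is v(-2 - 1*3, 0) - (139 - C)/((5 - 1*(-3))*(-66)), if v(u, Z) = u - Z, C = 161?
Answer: -121/24 ≈ -5.0417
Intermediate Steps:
v(-2 - 1*3, 0) - (139 - C)/((5 - 1*(-3))*(-66)) = ((-2 - 1*3) - 1*0) - (139 - 1*161)/((5 - 1*(-3))*(-66)) = ((-2 - 3) + 0) - (139 - 161)/((5 + 3)*(-66)) = (-5 + 0) - (-22)/(8*(-66)) = -5 - (-22)/(-528) = -5 - (-22)*(-1)/528 = -5 - 1*1/24 = -5 - 1/24 = -121/24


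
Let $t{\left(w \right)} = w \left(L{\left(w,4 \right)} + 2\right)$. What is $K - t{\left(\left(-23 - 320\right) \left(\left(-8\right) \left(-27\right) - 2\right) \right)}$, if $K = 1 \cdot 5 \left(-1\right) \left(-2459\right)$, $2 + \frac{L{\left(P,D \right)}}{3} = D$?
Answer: $599511$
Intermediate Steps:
$L{\left(P,D \right)} = -6 + 3 D$
$K = 12295$ ($K = 5 \left(-1\right) \left(-2459\right) = \left(-5\right) \left(-2459\right) = 12295$)
$t{\left(w \right)} = 8 w$ ($t{\left(w \right)} = w \left(\left(-6 + 3 \cdot 4\right) + 2\right) = w \left(\left(-6 + 12\right) + 2\right) = w \left(6 + 2\right) = w 8 = 8 w$)
$K - t{\left(\left(-23 - 320\right) \left(\left(-8\right) \left(-27\right) - 2\right) \right)} = 12295 - 8 \left(-23 - 320\right) \left(\left(-8\right) \left(-27\right) - 2\right) = 12295 - 8 \left(- 343 \left(216 - 2\right)\right) = 12295 - 8 \left(\left(-343\right) 214\right) = 12295 - 8 \left(-73402\right) = 12295 - -587216 = 12295 + 587216 = 599511$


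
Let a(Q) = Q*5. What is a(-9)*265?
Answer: -11925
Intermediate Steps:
a(Q) = 5*Q
a(-9)*265 = (5*(-9))*265 = -45*265 = -11925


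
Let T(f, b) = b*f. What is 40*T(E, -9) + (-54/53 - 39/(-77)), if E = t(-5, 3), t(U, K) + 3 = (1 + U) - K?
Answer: 14689509/4081 ≈ 3599.5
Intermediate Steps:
t(U, K) = -2 + U - K (t(U, K) = -3 + ((1 + U) - K) = -3 + (1 + U - K) = -2 + U - K)
E = -10 (E = -2 - 5 - 1*3 = -2 - 5 - 3 = -10)
40*T(E, -9) + (-54/53 - 39/(-77)) = 40*(-9*(-10)) + (-54/53 - 39/(-77)) = 40*90 + (-54*1/53 - 39*(-1/77)) = 3600 + (-54/53 + 39/77) = 3600 - 2091/4081 = 14689509/4081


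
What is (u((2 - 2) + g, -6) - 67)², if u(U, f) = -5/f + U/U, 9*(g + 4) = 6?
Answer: 152881/36 ≈ 4246.7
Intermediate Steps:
g = -10/3 (g = -4 + (⅑)*6 = -4 + ⅔ = -10/3 ≈ -3.3333)
u(U, f) = 1 - 5/f (u(U, f) = -5/f + 1 = 1 - 5/f)
(u((2 - 2) + g, -6) - 67)² = ((-5 - 6)/(-6) - 67)² = (-⅙*(-11) - 67)² = (11/6 - 67)² = (-391/6)² = 152881/36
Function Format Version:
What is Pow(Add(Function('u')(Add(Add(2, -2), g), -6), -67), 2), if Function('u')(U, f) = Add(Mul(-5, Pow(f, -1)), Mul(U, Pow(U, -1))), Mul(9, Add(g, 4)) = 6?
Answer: Rational(152881, 36) ≈ 4246.7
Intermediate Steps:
g = Rational(-10, 3) (g = Add(-4, Mul(Rational(1, 9), 6)) = Add(-4, Rational(2, 3)) = Rational(-10, 3) ≈ -3.3333)
Function('u')(U, f) = Add(1, Mul(-5, Pow(f, -1))) (Function('u')(U, f) = Add(Mul(-5, Pow(f, -1)), 1) = Add(1, Mul(-5, Pow(f, -1))))
Pow(Add(Function('u')(Add(Add(2, -2), g), -6), -67), 2) = Pow(Add(Mul(Pow(-6, -1), Add(-5, -6)), -67), 2) = Pow(Add(Mul(Rational(-1, 6), -11), -67), 2) = Pow(Add(Rational(11, 6), -67), 2) = Pow(Rational(-391, 6), 2) = Rational(152881, 36)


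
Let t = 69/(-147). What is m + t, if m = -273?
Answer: -13400/49 ≈ -273.47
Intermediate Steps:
t = -23/49 (t = 69*(-1/147) = -23/49 ≈ -0.46939)
m + t = -273 - 23/49 = -13400/49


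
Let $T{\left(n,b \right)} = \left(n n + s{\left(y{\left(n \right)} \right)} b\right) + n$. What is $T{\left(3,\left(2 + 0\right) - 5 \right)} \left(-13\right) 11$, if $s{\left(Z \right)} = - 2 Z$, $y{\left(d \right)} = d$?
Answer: $-4290$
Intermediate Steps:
$T{\left(n,b \right)} = n + n^{2} - 2 b n$ ($T{\left(n,b \right)} = \left(n n + - 2 n b\right) + n = \left(n^{2} - 2 b n\right) + n = n + n^{2} - 2 b n$)
$T{\left(3,\left(2 + 0\right) - 5 \right)} \left(-13\right) 11 = 3 \left(1 + 3 - 2 \left(\left(2 + 0\right) - 5\right)\right) \left(-13\right) 11 = 3 \left(1 + 3 - 2 \left(2 - 5\right)\right) \left(-13\right) 11 = 3 \left(1 + 3 - -6\right) \left(-13\right) 11 = 3 \left(1 + 3 + 6\right) \left(-13\right) 11 = 3 \cdot 10 \left(-13\right) 11 = 30 \left(-13\right) 11 = \left(-390\right) 11 = -4290$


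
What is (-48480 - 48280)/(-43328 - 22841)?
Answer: 96760/66169 ≈ 1.4623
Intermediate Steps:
(-48480 - 48280)/(-43328 - 22841) = -96760/(-66169) = -96760*(-1/66169) = 96760/66169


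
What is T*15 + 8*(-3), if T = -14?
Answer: -234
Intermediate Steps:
T*15 + 8*(-3) = -14*15 + 8*(-3) = -210 - 24 = -234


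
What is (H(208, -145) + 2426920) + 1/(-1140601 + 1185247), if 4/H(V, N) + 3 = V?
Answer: 22212215594389/9152430 ≈ 2.4269e+6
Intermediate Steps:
H(V, N) = 4/(-3 + V)
(H(208, -145) + 2426920) + 1/(-1140601 + 1185247) = (4/(-3 + 208) + 2426920) + 1/(-1140601 + 1185247) = (4/205 + 2426920) + 1/44646 = 497518604/205 + 1/44646 = 22212215594389/9152430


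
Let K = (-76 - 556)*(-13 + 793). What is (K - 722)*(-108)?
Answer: 53317656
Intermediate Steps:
K = -492960 (K = -632*780 = -492960)
(K - 722)*(-108) = (-492960 - 722)*(-108) = -493682*(-108) = 53317656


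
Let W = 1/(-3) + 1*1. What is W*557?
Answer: 1114/3 ≈ 371.33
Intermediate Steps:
W = ⅔ (W = -⅓ + 1 = ⅔ ≈ 0.66667)
W*557 = (⅔)*557 = 1114/3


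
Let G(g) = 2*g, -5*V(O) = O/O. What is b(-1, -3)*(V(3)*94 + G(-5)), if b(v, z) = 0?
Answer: 0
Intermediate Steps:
V(O) = -1/5 (V(O) = -O/(5*O) = -1/5*1 = -1/5)
b(-1, -3)*(V(3)*94 + G(-5)) = 0*(-1/5*94 + 2*(-5)) = 0*(-94/5 - 10) = 0*(-144/5) = 0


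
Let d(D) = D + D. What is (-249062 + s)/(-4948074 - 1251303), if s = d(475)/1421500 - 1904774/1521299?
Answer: 10772117768645479/268126344453454890 ≈ 0.040176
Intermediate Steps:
d(D) = 2*D
s = -54123820139/43250530570 (s = (2*475)/1421500 - 1904774/1521299 = 950*(1/1421500) - 1904774*1/1521299 = 19/28430 - 1904774/1521299 = -54123820139/43250530570 ≈ -1.2514)
(-249062 + s)/(-4948074 - 1251303) = (-249062 - 54123820139/43250530570)/(-4948074 - 1251303) = -10772117768645479/43250530570/(-6199377) = -10772117768645479/43250530570*(-1/6199377) = 10772117768645479/268126344453454890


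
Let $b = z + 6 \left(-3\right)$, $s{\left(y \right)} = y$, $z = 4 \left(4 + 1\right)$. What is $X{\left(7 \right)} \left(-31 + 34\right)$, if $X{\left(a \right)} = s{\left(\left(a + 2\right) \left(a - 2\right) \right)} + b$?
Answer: $141$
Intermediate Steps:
$z = 20$ ($z = 4 \cdot 5 = 20$)
$b = 2$ ($b = 20 + 6 \left(-3\right) = 20 - 18 = 2$)
$X{\left(a \right)} = 2 + \left(-2 + a\right) \left(2 + a\right)$ ($X{\left(a \right)} = \left(a + 2\right) \left(a - 2\right) + 2 = \left(2 + a\right) \left(-2 + a\right) + 2 = \left(-2 + a\right) \left(2 + a\right) + 2 = 2 + \left(-2 + a\right) \left(2 + a\right)$)
$X{\left(7 \right)} \left(-31 + 34\right) = \left(-2 + 7^{2}\right) \left(-31 + 34\right) = \left(-2 + 49\right) 3 = 47 \cdot 3 = 141$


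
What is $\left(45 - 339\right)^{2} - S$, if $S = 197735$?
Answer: $-111299$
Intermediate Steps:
$\left(45 - 339\right)^{2} - S = \left(45 - 339\right)^{2} - 197735 = \left(-294\right)^{2} - 197735 = 86436 - 197735 = -111299$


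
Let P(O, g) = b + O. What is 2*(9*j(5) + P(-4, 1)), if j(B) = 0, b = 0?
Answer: -8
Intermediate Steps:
P(O, g) = O (P(O, g) = 0 + O = O)
2*(9*j(5) + P(-4, 1)) = 2*(9*0 - 4) = 2*(0 - 4) = 2*(-4) = -8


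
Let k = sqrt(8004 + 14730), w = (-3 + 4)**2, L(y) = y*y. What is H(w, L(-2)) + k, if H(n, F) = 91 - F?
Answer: 87 + 3*sqrt(2526) ≈ 237.78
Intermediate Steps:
L(y) = y**2
w = 1 (w = 1**2 = 1)
k = 3*sqrt(2526) (k = sqrt(22734) = 3*sqrt(2526) ≈ 150.78)
H(w, L(-2)) + k = (91 - 1*(-2)**2) + 3*sqrt(2526) = (91 - 1*4) + 3*sqrt(2526) = (91 - 4) + 3*sqrt(2526) = 87 + 3*sqrt(2526)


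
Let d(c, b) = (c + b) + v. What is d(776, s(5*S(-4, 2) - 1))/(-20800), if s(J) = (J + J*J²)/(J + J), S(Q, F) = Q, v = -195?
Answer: -401/10400 ≈ -0.038558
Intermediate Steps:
s(J) = (J + J³)/(2*J) (s(J) = (J + J³)/((2*J)) = (J + J³)*(1/(2*J)) = (J + J³)/(2*J))
d(c, b) = -195 + b + c (d(c, b) = (c + b) - 195 = (b + c) - 195 = -195 + b + c)
d(776, s(5*S(-4, 2) - 1))/(-20800) = (-195 + (½ + (5*(-4) - 1)²/2) + 776)/(-20800) = (-195 + (½ + (-20 - 1)²/2) + 776)*(-1/20800) = (-195 + (½ + (½)*(-21)²) + 776)*(-1/20800) = (-195 + (½ + (½)*441) + 776)*(-1/20800) = (-195 + (½ + 441/2) + 776)*(-1/20800) = (-195 + 221 + 776)*(-1/20800) = 802*(-1/20800) = -401/10400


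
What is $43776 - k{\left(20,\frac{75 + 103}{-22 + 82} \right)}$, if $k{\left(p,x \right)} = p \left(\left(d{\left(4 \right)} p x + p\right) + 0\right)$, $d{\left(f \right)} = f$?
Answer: $\frac{115888}{3} \approx 38629.0$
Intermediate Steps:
$k{\left(p,x \right)} = p \left(p + 4 p x\right)$ ($k{\left(p,x \right)} = p \left(\left(4 p x + p\right) + 0\right) = p \left(\left(p + 4 p x\right) + 0\right) = p \left(p + 4 p x\right)$)
$43776 - k{\left(20,\frac{75 + 103}{-22 + 82} \right)} = 43776 - 20^{2} \left(1 + 4 \frac{75 + 103}{-22 + 82}\right) = 43776 - 400 \left(1 + 4 \cdot \frac{178}{60}\right) = 43776 - 400 \left(1 + 4 \cdot 178 \cdot \frac{1}{60}\right) = 43776 - 400 \left(1 + 4 \cdot \frac{89}{30}\right) = 43776 - 400 \left(1 + \frac{178}{15}\right) = 43776 - 400 \cdot \frac{193}{15} = 43776 - \frac{15440}{3} = \frac{115888}{3}$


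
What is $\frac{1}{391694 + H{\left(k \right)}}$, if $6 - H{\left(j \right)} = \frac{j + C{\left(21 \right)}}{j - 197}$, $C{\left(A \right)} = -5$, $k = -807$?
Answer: $\frac{251}{98316497} \approx 2.553 \cdot 10^{-6}$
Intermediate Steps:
$H{\left(j \right)} = 6 - \frac{-5 + j}{-197 + j}$ ($H{\left(j \right)} = 6 - \frac{j - 5}{j - 197} = 6 - \frac{-5 + j}{-197 + j}$)
$\frac{1}{391694 + H{\left(k \right)}} = \frac{1}{391694 + \frac{-1177 + 5 \left(-807\right)}{-197 - 807}} = \frac{1}{391694 + \frac{-1177 - 4035}{-1004}} = \frac{1}{391694 - - \frac{1303}{251}} = \frac{1}{391694 + \frac{1303}{251}} = \frac{1}{\frac{98316497}{251}} = \frac{251}{98316497}$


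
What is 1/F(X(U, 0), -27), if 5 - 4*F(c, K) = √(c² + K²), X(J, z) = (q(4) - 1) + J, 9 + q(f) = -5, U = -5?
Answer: -5/276 - √1129/276 ≈ -0.13986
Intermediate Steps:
q(f) = -14 (q(f) = -9 - 5 = -14)
X(J, z) = -15 + J (X(J, z) = (-14 - 1) + J = -15 + J)
F(c, K) = 5/4 - √(K² + c²)/4 (F(c, K) = 5/4 - √(c² + K²)/4 = 5/4 - √(K² + c²)/4)
1/F(X(U, 0), -27) = 1/(5/4 - √((-27)² + (-15 - 5)²)/4) = 1/(5/4 - √(729 + (-20)²)/4) = 1/(5/4 - √(729 + 400)/4) = 1/(5/4 - √1129/4)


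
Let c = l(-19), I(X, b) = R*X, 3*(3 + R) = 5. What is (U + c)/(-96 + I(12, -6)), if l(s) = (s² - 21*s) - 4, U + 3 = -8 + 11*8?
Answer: -119/16 ≈ -7.4375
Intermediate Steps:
R = -4/3 (R = -3 + (⅓)*5 = -3 + 5/3 = -4/3 ≈ -1.3333)
I(X, b) = -4*X/3
U = 77 (U = -3 + (-8 + 11*8) = -3 + (-8 + 88) = -3 + 80 = 77)
l(s) = -4 + s² - 21*s
c = 756 (c = -4 + (-19)² - 21*(-19) = -4 + 361 + 399 = 756)
(U + c)/(-96 + I(12, -6)) = (77 + 756)/(-96 - 4/3*12) = 833/(-96 - 16) = 833/(-112) = 833*(-1/112) = -119/16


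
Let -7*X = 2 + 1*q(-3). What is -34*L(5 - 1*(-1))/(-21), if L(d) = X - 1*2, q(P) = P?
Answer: -442/147 ≈ -3.0068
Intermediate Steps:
X = ⅐ (X = -(2 + 1*(-3))/7 = -(2 - 3)/7 = -⅐*(-1) = ⅐ ≈ 0.14286)
L(d) = -13/7 (L(d) = ⅐ - 1*2 = ⅐ - 2 = -13/7)
-34*L(5 - 1*(-1))/(-21) = -34*(-13/7)/(-21) = (442/7)*(-1/21) = -442/147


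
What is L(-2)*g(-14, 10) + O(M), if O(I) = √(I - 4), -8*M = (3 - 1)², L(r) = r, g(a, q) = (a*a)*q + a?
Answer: -3892 + 3*I*√2/2 ≈ -3892.0 + 2.1213*I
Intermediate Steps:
g(a, q) = a + q*a² (g(a, q) = a²*q + a = q*a² + a = a + q*a²)
M = -½ (M = -(3 - 1)²/8 = -⅛*2² = -⅛*4 = -½ ≈ -0.50000)
O(I) = √(-4 + I)
L(-2)*g(-14, 10) + O(M) = -(-28)*(1 - 14*10) + √(-4 - ½) = -(-28)*(1 - 140) + √(-9/2) = -(-28)*(-139) + 3*I*√2/2 = -2*1946 + 3*I*√2/2 = -3892 + 3*I*√2/2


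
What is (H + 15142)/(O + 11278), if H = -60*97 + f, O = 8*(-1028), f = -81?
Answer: 9241/3054 ≈ 3.0259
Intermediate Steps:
O = -8224
H = -5901 (H = -60*97 - 81 = -5820 - 81 = -5901)
(H + 15142)/(O + 11278) = (-5901 + 15142)/(-8224 + 11278) = 9241/3054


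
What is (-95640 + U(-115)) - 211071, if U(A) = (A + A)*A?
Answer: -280261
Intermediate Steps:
U(A) = 2*A² (U(A) = (2*A)*A = 2*A²)
(-95640 + U(-115)) - 211071 = (-95640 + 2*(-115)²) - 211071 = (-95640 + 2*13225) - 211071 = (-95640 + 26450) - 211071 = -69190 - 211071 = -280261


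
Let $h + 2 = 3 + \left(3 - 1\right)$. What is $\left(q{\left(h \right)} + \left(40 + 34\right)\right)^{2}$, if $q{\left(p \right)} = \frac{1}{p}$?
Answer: $\frac{49729}{9} \approx 5525.4$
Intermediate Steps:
$h = 3$ ($h = -2 + \left(3 + \left(3 - 1\right)\right) = -2 + \left(3 + 2\right) = -2 + 5 = 3$)
$\left(q{\left(h \right)} + \left(40 + 34\right)\right)^{2} = \left(\frac{1}{3} + \left(40 + 34\right)\right)^{2} = \left(\frac{1}{3} + 74\right)^{2} = \left(\frac{223}{3}\right)^{2} = \frac{49729}{9}$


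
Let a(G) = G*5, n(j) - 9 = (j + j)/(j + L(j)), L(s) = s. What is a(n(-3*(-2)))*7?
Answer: 350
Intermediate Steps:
n(j) = 10 (n(j) = 9 + (j + j)/(j + j) = 9 + (2*j)/((2*j)) = 9 + (2*j)*(1/(2*j)) = 9 + 1 = 10)
a(G) = 5*G
a(n(-3*(-2)))*7 = (5*10)*7 = 50*7 = 350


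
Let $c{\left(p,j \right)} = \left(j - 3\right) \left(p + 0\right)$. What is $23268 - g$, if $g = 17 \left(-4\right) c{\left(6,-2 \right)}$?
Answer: $21228$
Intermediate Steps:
$c{\left(p,j \right)} = p \left(-3 + j\right)$ ($c{\left(p,j \right)} = \left(-3 + j\right) p = p \left(-3 + j\right)$)
$g = 2040$ ($g = 17 \left(-4\right) 6 \left(-3 - 2\right) = - 68 \cdot 6 \left(-5\right) = \left(-68\right) \left(-30\right) = 2040$)
$23268 - g = 23268 - 2040 = 21228$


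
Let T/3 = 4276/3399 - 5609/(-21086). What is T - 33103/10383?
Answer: 343276703327/248054417754 ≈ 1.3839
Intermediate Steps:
T = 109228727/23890438 (T = 3*(4276/3399 - 5609/(-21086)) = 3*(4276*(1/3399) - 5609*(-1/21086)) = 3*(4276/3399 + 5609/21086) = 3*(109228727/71671314) = 109228727/23890438 ≈ 4.5721)
T - 33103/10383 = 109228727/23890438 - 33103/10383 = 343276703327/248054417754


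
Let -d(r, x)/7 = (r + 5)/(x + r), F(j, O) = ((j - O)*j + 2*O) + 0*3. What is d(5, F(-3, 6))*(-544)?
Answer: 9520/11 ≈ 865.45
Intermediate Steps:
F(j, O) = 2*O + j*(j - O) (F(j, O) = (j*(j - O) + 2*O) + 0 = (2*O + j*(j - O)) + 0 = 2*O + j*(j - O))
d(r, x) = -7*(5 + r)/(r + x) (d(r, x) = -7*(r + 5)/(x + r) = -7*(5 + r)/(r + x))
d(5, F(-3, 6))*(-544) = (7*(-5 - 1*5)/(5 + ((-3)**2 + 2*6 - 1*6*(-3))))*(-544) = (7*(-5 - 5)/(5 + (9 + 12 + 18)))*(-544) = (7*(-10)/(5 + 39))*(-544) = (7*(-10)/44)*(-544) = (7*(1/44)*(-10))*(-544) = -35/22*(-544) = 9520/11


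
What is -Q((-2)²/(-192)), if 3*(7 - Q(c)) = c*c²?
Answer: -2322433/331776 ≈ -7.0000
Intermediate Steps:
Q(c) = 7 - c³/3 (Q(c) = 7 - c*c²/3 = 7 - c³/3)
-Q((-2)²/(-192)) = -(7 - ((-2)²/(-192))³/3) = -(7 - (4*(-1/192))³/3) = -(7 - (-1/48)³/3) = -(7 - ⅓*(-1/110592)) = -(7 + 1/331776) = -1*2322433/331776 = -2322433/331776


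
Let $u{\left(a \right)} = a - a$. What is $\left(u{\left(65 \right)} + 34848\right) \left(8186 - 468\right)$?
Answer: $268956864$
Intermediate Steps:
$u{\left(a \right)} = 0$
$\left(u{\left(65 \right)} + 34848\right) \left(8186 - 468\right) = \left(0 + 34848\right) \left(8186 - 468\right) = 34848 \cdot 7718 = 268956864$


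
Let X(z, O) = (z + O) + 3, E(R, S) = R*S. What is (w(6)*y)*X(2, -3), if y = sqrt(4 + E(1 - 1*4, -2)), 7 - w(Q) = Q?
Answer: 2*sqrt(10) ≈ 6.3246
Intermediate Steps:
X(z, O) = 3 + O + z (X(z, O) = (O + z) + 3 = 3 + O + z)
w(Q) = 7 - Q
y = sqrt(10) (y = sqrt(4 + (1 - 1*4)*(-2)) = sqrt(4 + (1 - 4)*(-2)) = sqrt(4 - 3*(-2)) = sqrt(4 + 6) = sqrt(10) ≈ 3.1623)
(w(6)*y)*X(2, -3) = ((7 - 1*6)*sqrt(10))*(3 - 3 + 2) = ((7 - 6)*sqrt(10))*2 = (1*sqrt(10))*2 = sqrt(10)*2 = 2*sqrt(10)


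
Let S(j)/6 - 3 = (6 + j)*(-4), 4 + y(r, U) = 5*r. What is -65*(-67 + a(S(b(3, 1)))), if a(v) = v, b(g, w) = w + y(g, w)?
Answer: 31265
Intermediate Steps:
y(r, U) = -4 + 5*r
b(g, w) = -4 + w + 5*g (b(g, w) = w + (-4 + 5*g) = -4 + w + 5*g)
S(j) = -126 - 24*j (S(j) = 18 + 6*((6 + j)*(-4)) = 18 + 6*(-24 - 4*j) = 18 + (-144 - 24*j) = -126 - 24*j)
-65*(-67 + a(S(b(3, 1)))) = -65*(-67 + (-126 - 24*(-4 + 1 + 5*3))) = -65*(-67 + (-126 - 24*(-4 + 1 + 15))) = -65*(-67 + (-126 - 24*12)) = -65*(-67 + (-126 - 288)) = -65*(-67 - 414) = -65*(-481) = 31265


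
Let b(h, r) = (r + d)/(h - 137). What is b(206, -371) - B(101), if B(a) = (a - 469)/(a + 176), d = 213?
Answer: -18374/19113 ≈ -0.96134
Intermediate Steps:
B(a) = (-469 + a)/(176 + a)
b(h, r) = (213 + r)/(-137 + h) (b(h, r) = (r + 213)/(h - 137) = (213 + r)/(-137 + h))
b(206, -371) - B(101) = (213 - 371)/(-137 + 206) - (-469 + 101)/(176 + 101) = -158/69 - (-368)/277 = (1/69)*(-158) - (-368)/277 = -158/69 - 1*(-368/277) = -158/69 + 368/277 = -18374/19113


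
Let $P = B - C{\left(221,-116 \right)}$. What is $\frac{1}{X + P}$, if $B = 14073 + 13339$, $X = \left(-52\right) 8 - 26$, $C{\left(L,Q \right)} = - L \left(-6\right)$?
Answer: $\frac{1}{25644} \approx 3.8995 \cdot 10^{-5}$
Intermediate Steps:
$C{\left(L,Q \right)} = 6 L$
$X = -442$ ($X = -416 - 26 = -442$)
$B = 27412$
$P = 26086$ ($P = 27412 - 6 \cdot 221 = 27412 - 1326 = 26086$)
$\frac{1}{X + P} = \frac{1}{-442 + 26086} = \frac{1}{25644}$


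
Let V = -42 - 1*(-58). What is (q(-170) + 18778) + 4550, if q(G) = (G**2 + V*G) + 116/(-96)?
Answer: 1188163/24 ≈ 49507.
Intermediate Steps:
V = 16 (V = -42 + 58 = 16)
q(G) = -29/24 + G**2 + 16*G (q(G) = (G**2 + 16*G) + 116/(-96) = (G**2 + 16*G) + 116*(-1/96) = (G**2 + 16*G) - 29/24 = -29/24 + G**2 + 16*G)
(q(-170) + 18778) + 4550 = ((-29/24 + (-170)**2 + 16*(-170)) + 18778) + 4550 = ((-29/24 + 28900 - 2720) + 18778) + 4550 = (628291/24 + 18778) + 4550 = 1078963/24 + 4550 = 1188163/24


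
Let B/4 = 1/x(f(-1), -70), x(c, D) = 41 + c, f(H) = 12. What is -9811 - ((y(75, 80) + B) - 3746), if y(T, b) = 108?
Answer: -327173/53 ≈ -6173.1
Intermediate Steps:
B = 4/53 (B = 4/(41 + 12) = 4/53 ≈ 0.075472)
-9811 - ((y(75, 80) + B) - 3746) = -9811 - ((108 + 4/53) - 3746) = -9811 - (5728/53 - 3746) = -9811 - 1*(-192810/53) = -9811 + 192810/53 = -327173/53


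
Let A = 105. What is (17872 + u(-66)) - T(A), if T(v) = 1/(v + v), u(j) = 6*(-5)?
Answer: 3746819/210 ≈ 17842.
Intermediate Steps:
u(j) = -30
T(v) = 1/(2*v)
(17872 + u(-66)) - T(A) = (17872 - 30) - 1/(2*105) = 17842 - 1/(2*105) = 17842 - 1*1/210 = 17842 - 1/210 = 3746819/210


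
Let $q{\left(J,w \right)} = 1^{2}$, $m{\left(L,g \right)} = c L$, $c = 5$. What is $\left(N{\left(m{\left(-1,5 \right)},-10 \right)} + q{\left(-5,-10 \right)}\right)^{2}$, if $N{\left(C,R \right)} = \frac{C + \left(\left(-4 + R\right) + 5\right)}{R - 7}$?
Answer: $\frac{961}{289} \approx 3.3253$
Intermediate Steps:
$m{\left(L,g \right)} = 5 L$
$q{\left(J,w \right)} = 1$
$N{\left(C,R \right)} = \frac{1 + C + R}{-7 + R}$ ($N{\left(C,R \right)} = \frac{C + \left(1 + R\right)}{-7 + R} = \frac{1 + C + R}{-7 + R}$)
$\left(N{\left(m{\left(-1,5 \right)},-10 \right)} + q{\left(-5,-10 \right)}\right)^{2} = \left(\frac{1 + 5 \left(-1\right) - 10}{-7 - 10} + 1\right)^{2} = \left(\frac{1 - 5 - 10}{-17} + 1\right)^{2} = \left(\left(- \frac{1}{17}\right) \left(-14\right) + 1\right)^{2} = \left(\frac{14}{17} + 1\right)^{2} = \left(\frac{31}{17}\right)^{2} = \frac{961}{289}$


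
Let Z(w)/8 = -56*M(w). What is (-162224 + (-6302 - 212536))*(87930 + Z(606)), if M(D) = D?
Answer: 69946978596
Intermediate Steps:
Z(w) = -448*w (Z(w) = 8*(-56*w) = -448*w)
(-162224 + (-6302 - 212536))*(87930 + Z(606)) = (-162224 + (-6302 - 212536))*(87930 - 448*606) = (-162224 - 218838)*(87930 - 271488) = -381062*(-183558) = 69946978596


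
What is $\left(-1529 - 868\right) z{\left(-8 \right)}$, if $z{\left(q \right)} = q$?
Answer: $19176$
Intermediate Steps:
$\left(-1529 - 868\right) z{\left(-8 \right)} = \left(-1529 - 868\right) \left(-8\right) = \left(-2397\right) \left(-8\right) = 19176$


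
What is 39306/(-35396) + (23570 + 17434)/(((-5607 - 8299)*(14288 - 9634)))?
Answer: -18715277073/16843947614 ≈ -1.1111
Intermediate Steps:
39306/(-35396) + (23570 + 17434)/(((-5607 - 8299)*(14288 - 9634))) = 39306*(-1/35396) + 41004/((-13906*4654)) = -19653/17698 + 41004/(-64718524) = -19653/17698 + 41004*(-1/64718524) = -19653/17698 - 603/951743 = -18715277073/16843947614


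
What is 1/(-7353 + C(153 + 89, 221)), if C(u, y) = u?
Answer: -1/7111 ≈ -0.00014063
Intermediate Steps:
1/(-7353 + C(153 + 89, 221)) = 1/(-7353 + (153 + 89)) = 1/(-7353 + 242) = 1/(-7111) = -1/7111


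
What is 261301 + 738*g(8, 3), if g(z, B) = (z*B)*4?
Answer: 332149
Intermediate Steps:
g(z, B) = 4*B*z (g(z, B) = (B*z)*4 = 4*B*z)
261301 + 738*g(8, 3) = 261301 + 738*(4*3*8) = 261301 + 738*96 = 261301 + 70848 = 332149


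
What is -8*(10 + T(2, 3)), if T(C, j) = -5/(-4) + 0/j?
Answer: -90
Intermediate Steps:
T(C, j) = 5/4 (T(C, j) = -5*(-¼) + 0 = 5/4 + 0 = 5/4)
-8*(10 + T(2, 3)) = -8*(10 + 5/4) = -8*45/4 = -90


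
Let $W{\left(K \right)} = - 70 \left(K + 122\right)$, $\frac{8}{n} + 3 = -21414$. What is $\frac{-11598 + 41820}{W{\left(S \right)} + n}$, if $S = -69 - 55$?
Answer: $\frac{14070969}{65182} \approx 215.87$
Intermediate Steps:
$n = - \frac{8}{21417}$ ($n = \frac{8}{-3 - 21414} = \frac{8}{-21417} = 8 \left(- \frac{1}{21417}\right) = - \frac{8}{21417} \approx -0.00037353$)
$S = -124$
$W{\left(K \right)} = -8540 - 70 K$ ($W{\left(K \right)} = - 70 \left(122 + K\right) = -8540 - 70 K$)
$\frac{-11598 + 41820}{W{\left(S \right)} + n} = \frac{-11598 + 41820}{\left(-8540 - -8680\right) - \frac{8}{21417}} = \frac{30222}{\left(-8540 + 8680\right) - \frac{8}{21417}} = \frac{30222}{140 - \frac{8}{21417}} = \frac{30222}{\frac{2998372}{21417}} = 30222 \cdot \frac{21417}{2998372} = \frac{14070969}{65182}$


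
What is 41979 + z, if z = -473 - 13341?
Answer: 28165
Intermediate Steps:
z = -13814
41979 + z = 41979 - 13814 = 28165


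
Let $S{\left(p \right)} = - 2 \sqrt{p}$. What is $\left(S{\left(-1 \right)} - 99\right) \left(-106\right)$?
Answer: $10494 + 212 i \approx 10494.0 + 212.0 i$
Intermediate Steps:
$\left(S{\left(-1 \right)} - 99\right) \left(-106\right) = \left(- 2 \sqrt{-1} - 99\right) \left(-106\right) = \left(- 2 i - 99\right) \left(-106\right) = \left(-99 - 2 i\right) \left(-106\right) = 10494 + 212 i$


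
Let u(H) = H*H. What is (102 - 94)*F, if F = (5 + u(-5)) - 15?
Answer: 120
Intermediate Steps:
u(H) = H**2
F = 15 (F = (5 + (-5)**2) - 15 = (5 + 25) - 15 = 30 - 15 = 15)
(102 - 94)*F = (102 - 94)*15 = 8*15 = 120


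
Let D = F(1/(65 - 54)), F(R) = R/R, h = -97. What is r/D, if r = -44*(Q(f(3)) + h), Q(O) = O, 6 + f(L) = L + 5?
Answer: 4180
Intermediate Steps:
f(L) = -1 + L (f(L) = -6 + (L + 5) = -6 + (5 + L) = -1 + L)
F(R) = 1
D = 1
r = 4180 (r = -44*((-1 + 3) - 97) = -44*(2 - 97) = -44*(-95) = 4180)
r/D = 4180/1 = 4180*1 = 4180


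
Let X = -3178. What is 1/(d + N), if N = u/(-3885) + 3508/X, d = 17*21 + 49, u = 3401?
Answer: 881895/356303873 ≈ 0.0024751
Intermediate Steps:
d = 406 (d = 357 + 49 = 406)
N = -1745497/881895 (N = 3401/(-3885) + 3508/(-3178) = 3401*(-1/3885) + 3508*(-1/3178) = -3401/3885 - 1754/1589 = -1745497/881895 ≈ -1.9793)
1/(d + N) = 1/(406 - 1745497/881895) = 1/(356303873/881895) = 881895/356303873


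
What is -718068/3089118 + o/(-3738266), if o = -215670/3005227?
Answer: -96035927294172749/413145184233072989 ≈ -0.23245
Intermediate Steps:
o = -215670/3005227 (o = -215670*1/3005227 = -215670/3005227 ≈ -0.071765)
-718068/3089118 + o/(-3738266) = -718068/3089118 - 215670/3005227/(-3738266) = -718068*1/3089118 - 215670/3005227*(-1/3738266) = -119678/514853 + 15405/802452708313 = -96035927294172749/413145184233072989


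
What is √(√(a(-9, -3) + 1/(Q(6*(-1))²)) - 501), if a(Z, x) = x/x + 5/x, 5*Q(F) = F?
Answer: I*√18030/6 ≈ 22.379*I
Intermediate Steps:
Q(F) = F/5
a(Z, x) = 1 + 5/x
√(√(a(-9, -3) + 1/(Q(6*(-1))²)) - 501) = √(√((5 - 3)/(-3) + 1/(((6*(-1))/5)²)) - 501) = √(√(-⅓*2 + 1/(((⅕)*(-6))²)) - 501) = √(√(-⅔ + 1/((-6/5)²)) - 501) = √(√(-⅔ + 1/(36/25)) - 501) = √(√(-⅔ + 25/36) - 501) = √(√(1/36) - 501) = √(⅙ - 501) = √(-3005/6) = I*√18030/6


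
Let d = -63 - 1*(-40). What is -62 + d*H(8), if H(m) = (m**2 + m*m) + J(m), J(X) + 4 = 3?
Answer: -2983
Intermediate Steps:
d = -23 (d = -63 + 40 = -23)
J(X) = -1 (J(X) = -4 + 3 = -1)
H(m) = -1 + 2*m**2 (H(m) = (m**2 + m*m) - 1 = (m**2 + m**2) - 1 = 2*m**2 - 1 = -1 + 2*m**2)
-62 + d*H(8) = -62 - 23*(-1 + 2*8**2) = -62 - 23*(-1 + 2*64) = -62 - 23*(-1 + 128) = -62 - 23*127 = -62 - 2921 = -2983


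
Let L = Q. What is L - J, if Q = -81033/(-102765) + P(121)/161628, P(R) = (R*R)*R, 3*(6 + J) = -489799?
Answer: 301344428720141/1845522380 ≈ 1.6328e+5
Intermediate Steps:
J = -489817/3 (J = -6 + (1/3)*(-489799) = -6 - 489799/3 = -489817/3 ≈ -1.6327e+5)
P(R) = R**3 (P(R) = R**2*R = R**3)
Q = 65050555963/5536567140 (Q = -81033/(-102765) + 121**3/161628 = -81033*(-1/102765) + 1771561*(1/161628) = 27011/34255 + 1771561/161628 = 65050555963/5536567140 ≈ 11.749)
L = 65050555963/5536567140 ≈ 11.749
L - J = 65050555963/5536567140 - 1*(-489817/3) = 65050555963/5536567140 + 489817/3 = 301344428720141/1845522380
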